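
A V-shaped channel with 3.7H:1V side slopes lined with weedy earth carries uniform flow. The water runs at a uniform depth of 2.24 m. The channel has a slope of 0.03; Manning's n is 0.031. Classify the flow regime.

For a triangular section with side slope z = 3.7: A = zy² = 3.7×2.24² = 18.57 m²; P = 2y√(1+z²) = 2×2.24×3.833 = 17.17 m.
Hydraulic radius R = A/P = 18.57/17.17 = 1.081 m.
V = (1/n) R^(2/3) √S = (1/0.031) × 1.081^(2/3) × √0.03 = 5.886 m/s. Hydraulic depth D_h = A/T = 18.57/16.58 = 1.12 m.
Froude number Fr = V/√(g·D_h) = 5.886/√(9.81×1.12) = 1.78, which is greater than 1, so the flow is supercritical.

supercritical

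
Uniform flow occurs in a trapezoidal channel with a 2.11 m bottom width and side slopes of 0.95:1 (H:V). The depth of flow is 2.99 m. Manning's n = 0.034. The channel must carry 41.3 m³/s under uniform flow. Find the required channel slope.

S = 0.00559

With bottom width b = 2.11 m and side slope z = 0.95: A = (b + zy)y = (2.11 + 0.95×2.99)×2.99 = 14.8 m²; P = b + 2y√(1+z²) = 2.11 + 2×2.99×1.379 = 10.36 m.
Hydraulic radius R = A/P = 14.8/10.36 = 1.429 m.
From Manning's equation, S = [nQ / (1 A R^(2/3))]² = [0.034 × 41.3 / (1 × 14.8 × 1.429^(2/3))]² = 0.00559.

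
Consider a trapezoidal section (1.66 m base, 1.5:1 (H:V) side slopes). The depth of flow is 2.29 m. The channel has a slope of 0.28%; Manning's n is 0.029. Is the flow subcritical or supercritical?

subcritical

With bottom width b = 1.66 m and side slope z = 1.5: A = (b + zy)y = (1.66 + 1.5×2.29)×2.29 = 11.67 m²; P = b + 2y√(1+z²) = 1.66 + 2×2.29×1.803 = 9.917 m.
Hydraulic radius R = A/P = 11.67/9.917 = 1.177 m.
V = (1/n) R^(2/3) √S = (1/0.029) × 1.177^(2/3) × √0.0028 = 2.034 m/s. Hydraulic depth D_h = A/T = 11.67/8.53 = 1.368 m.
Froude number Fr = V/√(g·D_h) = 2.034/√(9.81×1.368) = 0.555, which is less than 1, so the flow is subcritical.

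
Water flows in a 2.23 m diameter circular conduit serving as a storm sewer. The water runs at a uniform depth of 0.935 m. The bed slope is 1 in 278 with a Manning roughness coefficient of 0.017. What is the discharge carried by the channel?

For a circular section of diameter D = 2.23 m at depth y = 0.935 m, the central angle is θ = 2 arccos(1 − 2y/D) = 2.817 rad. Then A = (D²/8)(θ − sin θ) = 1.553 m² and P = Dθ/2 = 3.141 m.
Hydraulic radius R = A/P = 1.553/3.141 = 0.4944 m.
Manning's equation: Q = (1/n) A R^(2/3) S^(1/2) = (1/0.017) × 1.553 × 0.4944^(2/3) × 0.003597^(1/2) = 3.43 m³/s.

Q = 3.43 m³/s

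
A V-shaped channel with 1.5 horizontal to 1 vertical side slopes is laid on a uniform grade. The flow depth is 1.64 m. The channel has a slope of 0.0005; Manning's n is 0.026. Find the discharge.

For a triangular section with side slope z = 1.5: A = zy² = 1.5×1.64² = 4.034 m²; P = 2y√(1+z²) = 2×1.64×1.803 = 5.913 m.
Hydraulic radius R = A/P = 4.034/5.913 = 0.6823 m.
Manning's equation: Q = (1/n) A R^(2/3) S^(1/2) = (1/0.026) × 4.034 × 0.6823^(2/3) × 0.0005^(1/2) = 2.69 m³/s.

Q = 2.69 m³/s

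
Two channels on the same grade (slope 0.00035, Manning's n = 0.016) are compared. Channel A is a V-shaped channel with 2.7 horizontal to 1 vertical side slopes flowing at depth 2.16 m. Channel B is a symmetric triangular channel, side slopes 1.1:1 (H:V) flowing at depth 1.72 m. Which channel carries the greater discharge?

channel A

Channel A: For a triangular section with side slope z = 2.7: A = zy² = 2.7×2.16² = 12.6 m²; P = 2y√(1+z²) = 2×2.16×2.879 = 12.44 m. Hydraulic radius R = A/P = 12.6/12.44 = 1.013 m. Q_A = (1/0.016)·12.6·1.013^(2/3)·√0.00035 = 14.85 m³/s.
Channel B: For a triangular section with side slope z = 1.1: A = zy² = 1.1×1.72² = 3.254 m²; P = 2y√(1+z²) = 2×1.72×1.487 = 5.114 m. Hydraulic radius R = A/P = 3.254/5.114 = 0.6363 m. Q_B = (1/0.016)·3.254·0.6363^(2/3)·√0.00035 = 2.815 m³/s.
Q_A = 14.85 m³/s vs Q_B = 2.815 m³/s, so channel A carries more.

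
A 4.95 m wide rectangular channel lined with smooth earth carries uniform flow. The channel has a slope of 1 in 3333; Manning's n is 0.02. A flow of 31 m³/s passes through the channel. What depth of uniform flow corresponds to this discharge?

Manning's equation rearranged: A R^(2/3) = nQ / (1·√S) = 0.02 × 31 / (√0.0003) = 35.79.
Try y = 4.52 m: A R^(2/3) = 30.6 — too small.
Try y = 6.15 m: A R^(2/3) = 44.46 — too large.
Try y = 5.14 m: A R^(2/3) = 35.82 — close enough.

y_n = 5.14 m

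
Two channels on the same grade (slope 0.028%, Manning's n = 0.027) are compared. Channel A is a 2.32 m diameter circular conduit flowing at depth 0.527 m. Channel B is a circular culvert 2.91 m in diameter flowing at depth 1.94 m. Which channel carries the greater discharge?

Channel A: For a circular section of diameter D = 2.32 m at depth y = 0.527 m, the central angle is θ = 2 arccos(1 − 2y/D) = 1.987 rad. Then A = (D²/8)(θ − sin θ) = 0.7216 m² and P = Dθ/2 = 2.305 m. Hydraulic radius R = A/P = 0.7216/2.305 = 0.3131 m. Q_A = (1/0.027)·0.7216·0.3131^(2/3)·√0.00028 = 0.2062 m³/s.
Channel B: For a circular section of diameter D = 2.91 m at depth y = 1.94 m, the central angle is θ = 2 arccos(1 − 2y/D) = 3.821 rad. Then A = (D²/8)(θ − sin θ) = 4.71 m² and P = Dθ/2 = 5.56 m. Hydraulic radius R = A/P = 4.71/5.56 = 0.8472 m. Q_B = (1/0.027)·4.71·0.8472^(2/3)·√0.00028 = 2.614 m³/s.
Q_A = 0.2062 m³/s vs Q_B = 2.614 m³/s, so channel B carries more.

channel B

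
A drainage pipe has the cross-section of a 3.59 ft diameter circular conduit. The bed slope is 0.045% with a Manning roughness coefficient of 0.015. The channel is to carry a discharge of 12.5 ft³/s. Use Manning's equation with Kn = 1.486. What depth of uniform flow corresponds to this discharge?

y_n = 2.07 ft

Manning's equation rearranged: A R^(2/3) = nQ / (1.486·√S) = 0.015 × 12.5 / (1.486 × √0.00045) = 5.948.
At y = 1.41 ft: A R^(2/3) = 3.069 — too small.
At y = 2.32 ft: A R^(2/3) = 7.065 — too large.
At y = 2.07 ft: A R^(2/3) = 5.949 — matches.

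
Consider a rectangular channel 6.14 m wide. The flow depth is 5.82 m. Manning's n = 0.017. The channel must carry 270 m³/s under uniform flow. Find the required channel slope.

Flow area A = b·y = 6.14 × 5.82 = 35.73 m². Wetted perimeter P = b + 2y = 6.14 + 2×5.82 = 17.78 m.
Hydraulic radius R = A/P = 35.73/17.78 = 2.01 m.
From Manning's equation, S = [nQ / (1 A R^(2/3))]² = [0.017 × 270 / (1 × 35.73 × 2.01^(2/3))]² = 0.0065.

S = 0.0065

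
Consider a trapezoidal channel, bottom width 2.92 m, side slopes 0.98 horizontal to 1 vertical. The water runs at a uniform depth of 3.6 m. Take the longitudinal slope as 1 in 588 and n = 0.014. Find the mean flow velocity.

With bottom width b = 2.92 m and side slope z = 0.98: A = (b + zy)y = (2.92 + 0.98×3.6)×3.6 = 23.21 m²; P = b + 2y√(1+z²) = 2.92 + 2×3.6×1.4 = 13 m.
Hydraulic radius R = A/P = 23.21/13 = 1.785 m.
From Manning's equation, V = (1/n) R^(2/3) S^(1/2) = (1/0.014) × 1.785^(2/3) × 0.001701^(1/2) = 4.34 m/s.

V = 4.34 m/s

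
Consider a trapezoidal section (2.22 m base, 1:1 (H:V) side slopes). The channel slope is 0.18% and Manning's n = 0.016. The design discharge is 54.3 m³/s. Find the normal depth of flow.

y_n = 3.02 m

Manning's equation rearranged: A R^(2/3) = nQ / (1·√S) = 0.016 × 54.3 / (√0.0018) = 20.48.
Try y = 3.45 m: A R^(2/3) = 27.13 — high.
Try y = 2.29 m: A R^(2/3) = 11.58 — low.
Try y = 3.02 m: A R^(2/3) = 20.46 — close enough.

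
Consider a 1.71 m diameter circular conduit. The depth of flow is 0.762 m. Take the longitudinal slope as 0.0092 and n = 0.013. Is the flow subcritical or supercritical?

For a circular section of diameter D = 1.71 m at depth y = 0.762 m, the central angle is θ = 2 arccos(1 − 2y/D) = 2.924 rad. Then A = (D²/8)(θ − sin θ) = 0.9896 m² and P = Dθ/2 = 2.5 m.
Hydraulic radius R = A/P = 0.9896/2.5 = 0.3959 m.
V = (1/n) R^(2/3) √S = (1/0.013) × 0.3959^(2/3) × √0.0092 = 3.978 m/s. Hydraulic depth D_h = A/T = 0.9896/1.7 = 0.5822 m.
Froude number Fr = V/√(g·D_h) = 3.978/√(9.81×0.5822) = 1.66, which is greater than 1, so the flow is supercritical.

supercritical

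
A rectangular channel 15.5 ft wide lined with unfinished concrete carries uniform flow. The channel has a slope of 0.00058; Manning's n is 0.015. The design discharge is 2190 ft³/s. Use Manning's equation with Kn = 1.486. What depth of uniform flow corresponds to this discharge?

y_n = 19 ft

Manning's equation rearranged: A R^(2/3) = nQ / (1.486·√S) = 0.015 × 2190 / (1.486 × √0.00058) = 917.9.
At y = 23.3 ft: A R^(2/3) = 1168 — too large.
At y = 16.4 ft: A R^(2/3) = 769.1 — too small.
At y = 19 ft: A R^(2/3) = 918.1 — ≈ 917.9.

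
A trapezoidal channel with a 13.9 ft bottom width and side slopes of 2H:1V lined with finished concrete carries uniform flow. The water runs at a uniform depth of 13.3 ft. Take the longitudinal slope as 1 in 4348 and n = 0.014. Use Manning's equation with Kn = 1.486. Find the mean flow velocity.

V = 6.08 ft/s

With bottom width b = 13.9 ft and side slope z = 2: A = (b + zy)y = (13.9 + 2×13.3)×13.3 = 538.6 ft²; P = b + 2y√(1+z²) = 13.9 + 2×13.3×2.236 = 73.38 ft.
Hydraulic radius R = A/P = 538.6/73.38 = 7.341 ft.
From Manning's equation, V = (1.486/n) R^(2/3) S^(1/2) = (1.486/0.014) × 7.341^(2/3) × 0.00023^(1/2) = 6.08 ft/s.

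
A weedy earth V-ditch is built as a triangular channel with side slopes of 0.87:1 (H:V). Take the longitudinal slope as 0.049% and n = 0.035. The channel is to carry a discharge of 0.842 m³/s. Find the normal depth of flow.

y_n = 1.55 m

Manning's equation rearranged: A R^(2/3) = nQ / (1·√S) = 0.035 × 0.842 / (√0.00049) = 1.331.
Trying y = 1.84 m: A R^(2/3) = 2.104 — high.
Trying y = 1.55 m: A R^(2/3) = 1.332 — ≈ 1.331.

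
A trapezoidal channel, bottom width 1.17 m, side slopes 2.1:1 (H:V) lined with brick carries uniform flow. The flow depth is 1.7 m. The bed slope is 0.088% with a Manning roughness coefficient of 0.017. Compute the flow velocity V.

V = 1.61 m/s

With bottom width b = 1.17 m and side slope z = 2.1: A = (b + zy)y = (1.17 + 2.1×1.7)×1.7 = 8.058 m²; P = b + 2y√(1+z²) = 1.17 + 2×1.7×2.326 = 9.078 m.
Hydraulic radius R = A/P = 8.058/9.078 = 0.8876 m.
From Manning's equation, V = (1/n) R^(2/3) S^(1/2) = (1/0.017) × 0.8876^(2/3) × 0.00088^(1/2) = 1.61 m/s.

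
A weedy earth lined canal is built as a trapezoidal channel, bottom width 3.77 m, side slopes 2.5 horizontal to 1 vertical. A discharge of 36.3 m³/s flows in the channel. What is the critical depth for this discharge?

At critical depth, Q² T / (g A³) = 1, i.e. A³/T = Q²/g = 36.3²/9.81 = 134.3.
Try y = 1.05 m: A³/T = 33.56 — too small.
Try y = 1.91 m: A³/T = 326.4 — too large.
Try y = 1.52 m: A³/T = 134 — close enough.

y_c = 1.52 m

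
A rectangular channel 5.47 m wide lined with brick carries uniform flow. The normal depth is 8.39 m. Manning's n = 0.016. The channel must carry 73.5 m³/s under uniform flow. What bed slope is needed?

Flow area A = b·y = 5.47 × 8.39 = 45.89 m². Wetted perimeter P = b + 2y = 5.47 + 2×8.39 = 22.25 m.
Hydraulic radius R = A/P = 45.89/22.25 = 2.063 m.
From Manning's equation, S = [nQ / (1 A R^(2/3))]² = [0.016 × 73.5 / (1 × 45.89 × 2.063^(2/3))]² = 0.00025.

S = 0.00025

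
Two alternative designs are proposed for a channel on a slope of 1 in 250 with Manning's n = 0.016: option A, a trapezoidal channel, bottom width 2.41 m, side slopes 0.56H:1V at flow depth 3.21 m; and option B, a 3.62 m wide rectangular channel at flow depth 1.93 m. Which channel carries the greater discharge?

channel A

Channel A: With bottom width b = 2.41 m and side slope z = 0.56: A = (b + zy)y = (2.41 + 0.56×3.21)×3.21 = 13.51 m²; P = b + 2y√(1+z²) = 2.41 + 2×3.21×1.146 = 9.768 m. Hydraulic radius R = A/P = 13.51/9.768 = 1.383 m. Q_A = (1/0.016)·13.51·1.383^(2/3)·√0.004 = 66.26 m³/s.
Channel B: Flow area A = b·y = 3.62 × 1.93 = 6.987 m². Wetted perimeter P = b + 2y = 3.62 + 2×1.93 = 7.48 m. Hydraulic radius R = A/P = 6.987/7.48 = 0.934 m. Q_B = (1/0.016)·6.987·0.934^(2/3)·√0.004 = 26.39 m³/s.
Q_A = 66.26 m³/s vs Q_B = 26.39 m³/s, so channel A carries more.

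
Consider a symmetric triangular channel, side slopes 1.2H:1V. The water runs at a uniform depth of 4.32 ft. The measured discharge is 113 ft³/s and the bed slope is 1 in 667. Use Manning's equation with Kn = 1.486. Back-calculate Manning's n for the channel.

n = 0.016

For a triangular section with side slope z = 1.2: A = zy² = 1.2×4.32² = 22.39 ft²; P = 2y√(1+z²) = 2×4.32×1.562 = 13.5 ft.
Hydraulic radius R = A/P = 22.39/13.5 = 1.659 ft.
Rearranging Manning's equation: n = (1.486/Q) A R^(2/3) S^(1/2) = (1.486/113) × 22.39 × 1.659^(2/3) × √0.001499 = 0.016.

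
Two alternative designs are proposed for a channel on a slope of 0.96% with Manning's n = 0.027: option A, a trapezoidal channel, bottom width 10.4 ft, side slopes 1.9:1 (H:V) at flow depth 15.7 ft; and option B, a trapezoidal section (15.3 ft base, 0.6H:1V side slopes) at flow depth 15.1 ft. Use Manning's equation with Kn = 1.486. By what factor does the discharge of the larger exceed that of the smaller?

1.85

Channel A: With bottom width b = 10.4 ft and side slope z = 1.9: A = (b + zy)y = (10.4 + 1.9×15.7)×15.7 = 631.6 ft²; P = b + 2y√(1+z²) = 10.4 + 2×15.7×2.147 = 77.82 ft. Hydraulic radius R = A/P = 631.6/77.82 = 8.116 ft. Q_A = (1.486/0.027)·631.6·8.116^(2/3)·√0.0096 = 13760 ft³/s.
Channel B: With bottom width b = 15.3 ft and side slope z = 0.6: A = (b + zy)y = (15.3 + 0.6×15.1)×15.1 = 367.8 ft²; P = b + 2y√(1+z²) = 15.3 + 2×15.1×1.166 = 50.52 ft. Hydraulic radius R = A/P = 367.8/50.52 = 7.281 ft. Q_B = (1.486/0.027)·367.8·7.281^(2/3)·√0.0096 = 7452 ft³/s.
The larger discharge is 13760 ft³/s and the smaller is 7452 ft³/s; the ratio is 1.85.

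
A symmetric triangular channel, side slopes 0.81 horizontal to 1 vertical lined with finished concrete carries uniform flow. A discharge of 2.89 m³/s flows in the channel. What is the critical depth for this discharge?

y_c = 1.21 m

At critical depth, Q² T / (g A³) = 1, i.e. A³/T = Q²/g = 2.89²/9.81 = 0.8514.
Try y = 1.01 m: A³/T = 0.3448 — low.
Try y = 1.51 m: A³/T = 2.575 — high.
Try y = 1.21 m: A³/T = 0.8509 — ≈ 0.8514.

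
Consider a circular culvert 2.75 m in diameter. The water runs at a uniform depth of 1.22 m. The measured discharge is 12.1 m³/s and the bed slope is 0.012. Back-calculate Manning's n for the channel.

n = 0.017

For a circular section of diameter D = 2.75 m at depth y = 1.22 m, the central angle is θ = 2 arccos(1 − 2y/D) = 2.916 rad. Then A = (D²/8)(θ − sin θ) = 2.544 m² and P = Dθ/2 = 4.009 m.
Hydraulic radius R = A/P = 2.544/4.009 = 0.6347 m.
Rearranging Manning's equation: n = (1/Q) A R^(2/3) S^(1/2) = (1/12.1) × 2.544 × 0.6347^(2/3) × √0.012 = 0.017.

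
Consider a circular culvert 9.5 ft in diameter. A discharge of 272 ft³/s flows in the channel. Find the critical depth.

y_c = 3.94 ft

At critical depth, Q² T / (g A³) = 1, i.e. A³/T = Q²/g = 272²/32.2 = 2298.
Trying y = 4.4 ft: A³/T = 3497 — too large.
Trying y = 3.25 ft: A³/T = 1092 — too small.
Trying y = 3.94 ft: A³/T = 2291 — matches.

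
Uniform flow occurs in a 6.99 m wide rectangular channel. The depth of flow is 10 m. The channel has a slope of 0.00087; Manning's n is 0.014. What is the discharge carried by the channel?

Flow area A = b·y = 6.99 × 10 = 69.9 m². Wetted perimeter P = b + 2y = 6.99 + 2×10 = 26.99 m.
Hydraulic radius R = A/P = 69.9/26.99 = 2.59 m.
Manning's equation: Q = (1/n) A R^(2/3) S^(1/2) = (1/0.014) × 69.9 × 2.59^(2/3) × 0.00087^(1/2) = 278 m³/s.

Q = 278 m³/s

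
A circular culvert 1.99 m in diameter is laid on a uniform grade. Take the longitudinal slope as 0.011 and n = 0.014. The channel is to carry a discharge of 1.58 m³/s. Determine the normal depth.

y_n = 0.442 m

Manning's equation rearranged: A R^(2/3) = nQ / (1·√S) = 0.014 × 1.58 / (√0.011) = 0.2109.
Trying y = 0.563 m: A R^(2/3) = 0.3412 — too large.
Trying y = 0.442 m: A R^(2/3) = 0.2113 — close enough.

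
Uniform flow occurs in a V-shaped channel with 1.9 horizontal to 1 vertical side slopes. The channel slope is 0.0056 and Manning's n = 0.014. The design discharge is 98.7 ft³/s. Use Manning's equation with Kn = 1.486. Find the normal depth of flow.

Manning's equation rearranged: A R^(2/3) = nQ / (1.486·√S) = 0.014 × 98.7 / (1.486 × √0.0056) = 12.43.
Try y = 2.98 ft: A R^(2/3) = 20.29 — high.
Try y = 2.48 ft: A R^(2/3) = 12.43 — ≈ 12.43.

y_n = 2.48 ft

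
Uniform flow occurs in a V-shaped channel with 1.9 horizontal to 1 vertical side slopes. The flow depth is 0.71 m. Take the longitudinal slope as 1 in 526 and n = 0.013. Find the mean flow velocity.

V = 1.55 m/s

For a triangular section with side slope z = 1.9: A = zy² = 1.9×0.71² = 0.9578 m²; P = 2y√(1+z²) = 2×0.71×2.147 = 3.049 m.
Hydraulic radius R = A/P = 0.9578/3.049 = 0.3141 m.
From Manning's equation, V = (1/n) R^(2/3) S^(1/2) = (1/0.013) × 0.3141^(2/3) × 0.001901^(1/2) = 1.55 m/s.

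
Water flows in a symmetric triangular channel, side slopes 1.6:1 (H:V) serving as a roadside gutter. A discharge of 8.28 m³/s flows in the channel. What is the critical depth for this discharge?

At critical depth, Q² T / (g A³) = 1, i.e. A³/T = Q²/g = 8.28²/9.81 = 6.989.
Try y = 1.15 m: A³/T = 2.575 — too small.
Try y = 1.57 m: A³/T = 12.21 — too large.
Try y = 1.4 m: A³/T = 6.884 — close enough.

y_c = 1.4 m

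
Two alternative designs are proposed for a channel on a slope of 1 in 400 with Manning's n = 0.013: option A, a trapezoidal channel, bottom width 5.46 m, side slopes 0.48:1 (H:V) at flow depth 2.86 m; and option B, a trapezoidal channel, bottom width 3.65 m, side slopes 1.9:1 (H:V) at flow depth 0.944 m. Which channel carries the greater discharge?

channel A

Channel A: With bottom width b = 5.46 m and side slope z = 0.48: A = (b + zy)y = (5.46 + 0.48×2.86)×2.86 = 19.54 m²; P = b + 2y√(1+z²) = 5.46 + 2×2.86×1.109 = 11.8 m. Hydraulic radius R = A/P = 19.54/11.8 = 1.655 m. Q_A = (1/0.013)·19.54·1.655^(2/3)·√0.0025 = 105.2 m³/s.
Channel B: With bottom width b = 3.65 m and side slope z = 1.9: A = (b + zy)y = (3.65 + 1.9×0.944)×0.944 = 5.139 m²; P = b + 2y√(1+z²) = 3.65 + 2×0.944×2.147 = 7.704 m. Hydraulic radius R = A/P = 5.139/7.704 = 0.6671 m. Q_B = (1/0.013)·5.139·0.6671^(2/3)·√0.0025 = 15.09 m³/s.
Q_A = 105.2 m³/s vs Q_B = 15.09 m³/s, so channel A carries more.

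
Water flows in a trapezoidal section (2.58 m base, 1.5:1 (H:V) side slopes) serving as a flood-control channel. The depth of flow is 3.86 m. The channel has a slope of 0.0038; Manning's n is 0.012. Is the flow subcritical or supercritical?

With bottom width b = 2.58 m and side slope z = 1.5: A = (b + zy)y = (2.58 + 1.5×3.86)×3.86 = 32.31 m²; P = b + 2y√(1+z²) = 2.58 + 2×3.86×1.803 = 16.5 m.
Hydraulic radius R = A/P = 32.31/16.5 = 1.958 m.
V = (1/n) R^(2/3) √S = (1/0.012) × 1.958^(2/3) × √0.0038 = 8.041 m/s. Hydraulic depth D_h = A/T = 32.31/14.16 = 2.282 m.
Froude number Fr = V/√(g·D_h) = 8.041/√(9.81×2.282) = 1.7, which is greater than 1, so the flow is supercritical.

supercritical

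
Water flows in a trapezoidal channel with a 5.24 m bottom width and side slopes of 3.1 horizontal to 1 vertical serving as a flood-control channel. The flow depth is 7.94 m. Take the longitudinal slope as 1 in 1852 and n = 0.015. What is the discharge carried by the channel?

Q = 950 m³/s

With bottom width b = 5.24 m and side slope z = 3.1: A = (b + zy)y = (5.24 + 3.1×7.94)×7.94 = 237 m²; P = b + 2y√(1+z²) = 5.24 + 2×7.94×3.257 = 56.97 m.
Hydraulic radius R = A/P = 237/56.97 = 4.161 m.
Manning's equation: Q = (1/n) A R^(2/3) S^(1/2) = (1/0.015) × 237 × 4.161^(2/3) × 0.00054^(1/2) = 950 m³/s.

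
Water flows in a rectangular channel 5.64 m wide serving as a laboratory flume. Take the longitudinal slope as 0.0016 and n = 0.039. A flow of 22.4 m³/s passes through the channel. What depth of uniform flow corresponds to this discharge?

y_n = 3.01 m

Manning's equation rearranged: A R^(2/3) = nQ / (1·√S) = 0.039 × 22.4 / (√0.0016) = 21.84.
At y = 3.43 m: A R^(2/3) = 25.88 — too large.
At y = 2.11 m: A R^(2/3) = 13.49 — too small.
At y = 3.01 m: A R^(2/3) = 21.81 — ≈ 21.84.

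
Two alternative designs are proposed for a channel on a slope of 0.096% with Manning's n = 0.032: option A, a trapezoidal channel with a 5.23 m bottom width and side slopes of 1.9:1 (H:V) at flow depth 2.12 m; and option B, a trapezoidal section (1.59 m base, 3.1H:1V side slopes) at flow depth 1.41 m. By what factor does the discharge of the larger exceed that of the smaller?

3.4

Channel A: With bottom width b = 5.23 m and side slope z = 1.9: A = (b + zy)y = (5.23 + 1.9×2.12)×2.12 = 19.63 m²; P = b + 2y√(1+z²) = 5.23 + 2×2.12×2.147 = 14.33 m. Hydraulic radius R = A/P = 19.63/14.33 = 1.369 m. Q_A = (1/0.032)·19.63·1.369^(2/3)·√0.00096 = 23.43 m³/s.
Channel B: With bottom width b = 1.59 m and side slope z = 3.1: A = (b + zy)y = (1.59 + 3.1×1.41)×1.41 = 8.405 m²; P = b + 2y√(1+z²) = 1.59 + 2×1.41×3.257 = 10.78 m. Hydraulic radius R = A/P = 8.405/10.78 = 0.78 m. Q_B = (1/0.032)·8.405·0.78^(2/3)·√0.00096 = 6.896 m³/s.
The larger discharge is 23.43 m³/s and the smaller is 6.896 m³/s; the ratio is 3.4.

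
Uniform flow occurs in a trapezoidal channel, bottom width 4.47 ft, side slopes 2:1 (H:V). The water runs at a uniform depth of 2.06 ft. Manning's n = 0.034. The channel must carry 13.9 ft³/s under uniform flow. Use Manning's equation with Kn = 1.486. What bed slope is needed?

S = 0.000229

With bottom width b = 4.47 ft and side slope z = 2: A = (b + zy)y = (4.47 + 2×2.06)×2.06 = 17.7 ft²; P = b + 2y√(1+z²) = 4.47 + 2×2.06×2.236 = 13.68 ft.
Hydraulic radius R = A/P = 17.7/13.68 = 1.293 ft.
From Manning's equation, S = [nQ / (1.486 A R^(2/3))]² = [0.034 × 13.9 / (1.486 × 17.7 × 1.293^(2/3))]² = 0.000229.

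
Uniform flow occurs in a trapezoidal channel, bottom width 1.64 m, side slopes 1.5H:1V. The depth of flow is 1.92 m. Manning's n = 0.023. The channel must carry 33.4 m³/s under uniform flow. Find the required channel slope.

S = 0.0077

With bottom width b = 1.64 m and side slope z = 1.5: A = (b + zy)y = (1.64 + 1.5×1.92)×1.92 = 8.678 m²; P = b + 2y√(1+z²) = 1.64 + 2×1.92×1.803 = 8.563 m.
Hydraulic radius R = A/P = 8.678/8.563 = 1.014 m.
From Manning's equation, S = [nQ / (1 A R^(2/3))]² = [0.023 × 33.4 / (1 × 8.678 × 1.014^(2/3))]² = 0.0077.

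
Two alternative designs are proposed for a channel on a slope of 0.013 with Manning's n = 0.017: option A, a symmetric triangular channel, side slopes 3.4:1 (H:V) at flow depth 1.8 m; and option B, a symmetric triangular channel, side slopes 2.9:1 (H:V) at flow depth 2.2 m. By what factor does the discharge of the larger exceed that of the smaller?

Channel A: For a triangular section with side slope z = 3.4: A = zy² = 3.4×1.8² = 11.02 m²; P = 2y√(1+z²) = 2×1.8×3.544 = 12.76 m. Hydraulic radius R = A/P = 11.02/12.76 = 0.8634 m. Q_A = (1/0.017)·11.02·0.8634^(2/3)·√0.013 = 66.99 m³/s.
Channel B: For a triangular section with side slope z = 2.9: A = zy² = 2.9×2.2² = 14.04 m²; P = 2y√(1+z²) = 2×2.2×3.068 = 13.5 m. Hydraulic radius R = A/P = 14.04/13.5 = 1.04 m. Q_B = (1/0.017)·14.04·1.04^(2/3)·√0.013 = 96.63 m³/s.
The larger discharge is 96.63 m³/s and the smaller is 66.99 m³/s; the ratio is 1.44.

1.44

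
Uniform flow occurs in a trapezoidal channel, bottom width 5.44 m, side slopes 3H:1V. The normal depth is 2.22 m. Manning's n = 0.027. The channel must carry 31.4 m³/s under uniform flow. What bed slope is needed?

With bottom width b = 5.44 m and side slope z = 3: A = (b + zy)y = (5.44 + 3×2.22)×2.22 = 26.86 m²; P = b + 2y√(1+z²) = 5.44 + 2×2.22×3.162 = 19.48 m.
Hydraulic radius R = A/P = 26.86/19.48 = 1.379 m.
From Manning's equation, S = [nQ / (1 A R^(2/3))]² = [0.027 × 31.4 / (1 × 26.86 × 1.379^(2/3))]² = 0.000649.

S = 0.000649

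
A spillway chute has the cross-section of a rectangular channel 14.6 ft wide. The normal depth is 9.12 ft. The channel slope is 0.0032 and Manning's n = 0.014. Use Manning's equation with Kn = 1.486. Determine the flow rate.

Flow area A = b·y = 14.6 × 9.12 = 133.2 ft². Wetted perimeter P = b + 2y = 14.6 + 2×9.12 = 32.84 ft.
Hydraulic radius R = A/P = 133.2/32.84 = 4.055 ft.
Manning's equation: Q = (1.486/n) A R^(2/3) S^(1/2) = (1.486/0.014) × 133.2 × 4.055^(2/3) × 0.0032^(1/2) = 2030 ft³/s.

Q = 2030 ft³/s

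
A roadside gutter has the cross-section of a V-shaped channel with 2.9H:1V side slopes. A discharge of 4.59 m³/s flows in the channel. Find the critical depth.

y_c = 0.874 m

At critical depth, Q² T / (g A³) = 1, i.e. A³/T = Q²/g = 4.59²/9.81 = 2.148.
Trying y = 1.12 m: A³/T = 7.411 — high.
Trying y = 0.786 m: A³/T = 1.261 — low.
Trying y = 0.874 m: A³/T = 2.144 — matches.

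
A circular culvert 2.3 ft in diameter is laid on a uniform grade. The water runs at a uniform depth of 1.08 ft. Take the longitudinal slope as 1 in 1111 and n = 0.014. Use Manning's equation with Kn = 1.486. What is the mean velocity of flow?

V = 2.14 ft/s

For a circular section of diameter D = 2.3 ft at depth y = 1.08 ft, the central angle is θ = 2 arccos(1 − 2y/D) = 3.02 rad. Then A = (D²/8)(θ − sin θ) = 1.916 ft² and P = Dθ/2 = 3.473 ft.
Hydraulic radius R = A/P = 1.916/3.473 = 0.5519 ft.
From Manning's equation, V = (1.486/n) R^(2/3) S^(1/2) = (1.486/0.014) × 0.5519^(2/3) × 0.0009001^(1/2) = 2.14 ft/s.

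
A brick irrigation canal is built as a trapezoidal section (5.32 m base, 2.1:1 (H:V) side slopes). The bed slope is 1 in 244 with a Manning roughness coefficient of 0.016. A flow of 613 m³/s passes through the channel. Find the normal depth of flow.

y_n = 4.96 m

Manning's equation rearranged: A R^(2/3) = nQ / (1·√S) = 0.016 × 613 / (√0.004098) = 153.2.
Try y = 5.71 m: A R^(2/3) = 210.2 — high.
Try y = 3.93 m: A R^(2/3) = 91.86 — low.
Try y = 4.96 m: A R^(2/3) = 153.2 — close enough.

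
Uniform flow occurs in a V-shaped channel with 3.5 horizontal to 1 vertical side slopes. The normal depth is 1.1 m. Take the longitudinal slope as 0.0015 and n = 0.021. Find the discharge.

Q = 5.11 m³/s

For a triangular section with side slope z = 3.5: A = zy² = 3.5×1.1² = 4.235 m²; P = 2y√(1+z²) = 2×1.1×3.64 = 8.008 m.
Hydraulic radius R = A/P = 4.235/8.008 = 0.5288 m.
Manning's equation: Q = (1/n) A R^(2/3) S^(1/2) = (1/0.021) × 4.235 × 0.5288^(2/3) × 0.0015^(1/2) = 5.11 m³/s.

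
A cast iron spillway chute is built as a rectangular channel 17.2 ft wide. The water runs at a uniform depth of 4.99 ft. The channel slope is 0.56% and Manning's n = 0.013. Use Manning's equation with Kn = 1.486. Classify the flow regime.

supercritical

Flow area A = b·y = 17.2 × 4.99 = 85.83 ft². Wetted perimeter P = b + 2y = 17.2 + 2×4.99 = 27.18 ft.
Hydraulic radius R = A/P = 85.83/27.18 = 3.158 ft.
V = (1.486/n) R^(2/3) √S = (1.486/0.013) × 3.158^(2/3) × √0.0056 = 18.41 ft/s. Hydraulic depth D_h = A/T = 85.83/17.2 = 4.99 ft.
Froude number Fr = V/√(g·D_h) = 18.41/√(32.2×4.99) = 1.45, which is greater than 1, so the flow is supercritical.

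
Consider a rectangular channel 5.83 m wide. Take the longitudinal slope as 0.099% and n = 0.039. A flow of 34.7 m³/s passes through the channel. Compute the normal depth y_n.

y_n = 4.93 m

Manning's equation rearranged: A R^(2/3) = nQ / (1·√S) = 0.039 × 34.7 / (√0.00099) = 43.01.
Trying y = 6.27 m: A R^(2/3) = 57.83 — too large.
Trying y = 3.76 m: A R^(2/3) = 30.51 — too small.
Trying y = 4.93 m: A R^(2/3) = 43.03 — ≈ 43.01.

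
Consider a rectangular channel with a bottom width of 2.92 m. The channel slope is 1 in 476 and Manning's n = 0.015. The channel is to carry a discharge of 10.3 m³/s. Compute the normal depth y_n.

y_n = 1.43 m

Manning's equation rearranged: A R^(2/3) = nQ / (1·√S) = 0.015 × 10.3 / (√0.002101) = 3.371.
Trying y = 1.03 m: A R^(2/3) = 2.149 — low.
Trying y = 1.68 m: A R^(2/3) = 4.161 — high.
Trying y = 1.43 m: A R^(2/3) = 3.362 — matches.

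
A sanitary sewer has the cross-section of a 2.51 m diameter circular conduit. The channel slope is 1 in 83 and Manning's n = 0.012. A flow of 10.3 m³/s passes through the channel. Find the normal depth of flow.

y_n = 0.96 m

Manning's equation rearranged: A R^(2/3) = nQ / (1·√S) = 0.012 × 10.3 / (√0.01205) = 1.126.
Trying y = 0.828 m: A R^(2/3) = 0.8524 — too small.
Trying y = 1.14 m: A R^(2/3) = 1.535 — too large.
Trying y = 0.96 m: A R^(2/3) = 1.125 — close enough.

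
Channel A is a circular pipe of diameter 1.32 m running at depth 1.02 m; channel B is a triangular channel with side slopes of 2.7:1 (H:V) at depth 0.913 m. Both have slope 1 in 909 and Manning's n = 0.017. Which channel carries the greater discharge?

channel B

Channel A: For a circular section of diameter D = 1.32 m at depth y = 1.02 m, the central angle is θ = 2 arccos(1 − 2y/D) = 4.295 rad. Then A = (D²/8)(θ − sin θ) = 1.135 m² and P = Dθ/2 = 2.835 m. Hydraulic radius R = A/P = 1.135/2.835 = 0.4002 m. Q_A = (1/0.017)·1.135·0.4002^(2/3)·√0.0011 = 1.202 m³/s.
Channel B: For a triangular section with side slope z = 2.7: A = zy² = 2.7×0.913² = 2.251 m²; P = 2y√(1+z²) = 2×0.913×2.879 = 5.257 m. Hydraulic radius R = A/P = 2.251/5.257 = 0.4281 m. Q_B = (1/0.017)·2.251·0.4281^(2/3)·√0.0011 = 2.494 m³/s.
Q_A = 1.202 m³/s vs Q_B = 2.494 m³/s, so channel B carries more.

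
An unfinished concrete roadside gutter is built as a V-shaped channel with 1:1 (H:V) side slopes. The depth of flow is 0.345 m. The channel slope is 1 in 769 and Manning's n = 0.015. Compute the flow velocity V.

V = 0.591 m/s

For a triangular section with side slope z = 1: A = zy² = 1×0.345² = 0.119 m²; P = 2y√(1+z²) = 2×0.345×1.414 = 0.9758 m.
Hydraulic radius R = A/P = 0.119/0.9758 = 0.122 m.
From Manning's equation, V = (1/n) R^(2/3) S^(1/2) = (1/0.015) × 0.122^(2/3) × 0.0013^(1/2) = 0.591 m/s.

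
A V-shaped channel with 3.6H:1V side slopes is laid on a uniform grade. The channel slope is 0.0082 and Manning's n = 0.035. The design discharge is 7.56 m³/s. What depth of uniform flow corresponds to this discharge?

Manning's equation rearranged: A R^(2/3) = nQ / (1·√S) = 0.035 × 7.56 / (√0.0082) = 2.922.
At y = 1.42 m: A R^(2/3) = 5.636 — over.
At y = 1.11 m: A R^(2/3) = 2.922 — matches.

y_n = 1.11 m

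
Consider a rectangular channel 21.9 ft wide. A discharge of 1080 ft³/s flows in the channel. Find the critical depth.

For a rectangular channel, critical depth y_c = (q²/g)^(1/3) where q = Q/b = 1080/21.9 = 49.32 ft²/s.
So y_c = (49.32²/32.2)^(1/3) = 4.23 ft.

y_c = 4.23 ft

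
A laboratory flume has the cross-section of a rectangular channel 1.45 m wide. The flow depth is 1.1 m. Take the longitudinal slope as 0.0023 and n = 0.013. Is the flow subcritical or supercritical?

Flow area A = b·y = 1.45 × 1.1 = 1.595 m². Wetted perimeter P = b + 2y = 1.45 + 2×1.1 = 3.65 m.
Hydraulic radius R = A/P = 1.595/3.65 = 0.437 m.
V = (1/n) R^(2/3) √S = (1/0.013) × 0.437^(2/3) × √0.0023 = 2.124 m/s. Hydraulic depth D_h = A/T = 1.595/1.45 = 1.1 m.
Froude number Fr = V/√(g·D_h) = 2.124/√(9.81×1.1) = 0.647, which is less than 1, so the flow is subcritical.

subcritical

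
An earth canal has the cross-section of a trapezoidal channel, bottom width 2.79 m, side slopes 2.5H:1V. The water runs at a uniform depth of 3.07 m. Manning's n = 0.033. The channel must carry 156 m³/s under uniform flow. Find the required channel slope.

S = 0.013

With bottom width b = 2.79 m and side slope z = 2.5: A = (b + zy)y = (2.79 + 2.5×3.07)×3.07 = 32.13 m²; P = b + 2y√(1+z²) = 2.79 + 2×3.07×2.693 = 19.32 m.
Hydraulic radius R = A/P = 32.13/19.32 = 1.663 m.
From Manning's equation, S = [nQ / (1 A R^(2/3))]² = [0.033 × 156 / (1 × 32.13 × 1.663^(2/3))]² = 0.013.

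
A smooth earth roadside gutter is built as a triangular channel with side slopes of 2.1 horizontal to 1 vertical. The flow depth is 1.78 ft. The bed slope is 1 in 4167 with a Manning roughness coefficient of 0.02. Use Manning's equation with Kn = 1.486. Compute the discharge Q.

Q = 6.62 ft³/s

For a triangular section with side slope z = 2.1: A = zy² = 2.1×1.78² = 6.654 ft²; P = 2y√(1+z²) = 2×1.78×2.326 = 8.28 ft.
Hydraulic radius R = A/P = 6.654/8.28 = 0.8035 ft.
Manning's equation: Q = (1.486/n) A R^(2/3) S^(1/2) = (1.486/0.02) × 6.654 × 0.8035^(2/3) × 0.00024^(1/2) = 6.62 ft³/s.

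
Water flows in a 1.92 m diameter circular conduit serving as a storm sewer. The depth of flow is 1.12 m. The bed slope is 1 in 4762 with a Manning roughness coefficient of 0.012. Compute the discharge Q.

For a circular section of diameter D = 1.92 m at depth y = 1.12 m, the central angle is θ = 2 arccos(1 − 2y/D) = 3.476 rad. Then A = (D²/8)(θ − sin θ) = 1.753 m² and P = Dθ/2 = 3.337 m.
Hydraulic radius R = A/P = 1.753/3.337 = 0.5254 m.
Manning's equation: Q = (1/n) A R^(2/3) S^(1/2) = (1/0.012) × 1.753 × 0.5254^(2/3) × 0.00021^(1/2) = 1.38 m³/s.

Q = 1.38 m³/s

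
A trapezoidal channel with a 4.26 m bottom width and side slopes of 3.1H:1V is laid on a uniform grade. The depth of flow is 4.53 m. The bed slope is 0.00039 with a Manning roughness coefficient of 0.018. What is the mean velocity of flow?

V = 2 m/s

With bottom width b = 4.26 m and side slope z = 3.1: A = (b + zy)y = (4.26 + 3.1×4.53)×4.53 = 82.91 m²; P = b + 2y√(1+z²) = 4.26 + 2×4.53×3.257 = 33.77 m.
Hydraulic radius R = A/P = 82.91/33.77 = 2.455 m.
From Manning's equation, V = (1/n) R^(2/3) S^(1/2) = (1/0.018) × 2.455^(2/3) × 0.00039^(1/2) = 2 m/s.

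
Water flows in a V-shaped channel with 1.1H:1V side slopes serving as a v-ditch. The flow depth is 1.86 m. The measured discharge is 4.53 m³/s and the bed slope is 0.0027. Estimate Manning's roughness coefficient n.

For a triangular section with side slope z = 1.1: A = zy² = 1.1×1.86² = 3.806 m²; P = 2y√(1+z²) = 2×1.86×1.487 = 5.53 m.
Hydraulic radius R = A/P = 3.806/5.53 = 0.6881 m.
Rearranging Manning's equation: n = (1/Q) A R^(2/3) S^(1/2) = (1/4.53) × 3.806 × 0.6881^(2/3) × √0.0027 = 0.034.

n = 0.034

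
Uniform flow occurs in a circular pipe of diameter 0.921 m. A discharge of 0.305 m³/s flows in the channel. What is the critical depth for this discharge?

At critical depth, Q² T / (g A³) = 1, i.e. A³/T = Q²/g = 0.305²/9.81 = 0.009483.
At y = 0.395 m: A³/T = 0.02231 — high.
At y = 0.24 m: A³/T = 0.003256 — low.
At y = 0.316 m: A³/T = 0.009459 — ≈ 0.009483.

y_c = 0.316 m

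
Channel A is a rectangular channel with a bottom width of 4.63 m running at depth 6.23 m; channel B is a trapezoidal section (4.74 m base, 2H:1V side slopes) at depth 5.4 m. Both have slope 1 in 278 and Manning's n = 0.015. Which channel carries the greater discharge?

channel B

Channel A: Flow area A = b·y = 4.63 × 6.23 = 28.84 m². Wetted perimeter P = b + 2y = 4.63 + 2×6.23 = 17.09 m. Hydraulic radius R = A/P = 28.84/17.09 = 1.688 m. Q_A = (1/0.015)·28.84·1.688^(2/3)·√0.003597 = 163.5 m³/s.
Channel B: With bottom width b = 4.74 m and side slope z = 2: A = (b + zy)y = (4.74 + 2×5.4)×5.4 = 83.92 m²; P = b + 2y√(1+z²) = 4.74 + 2×5.4×2.236 = 28.89 m. Hydraulic radius R = A/P = 83.92/28.89 = 2.905 m. Q_B = (1/0.015)·83.92·2.905^(2/3)·√0.003597 = 683.1 m³/s.
Q_A = 163.5 m³/s vs Q_B = 683.1 m³/s, so channel B carries more.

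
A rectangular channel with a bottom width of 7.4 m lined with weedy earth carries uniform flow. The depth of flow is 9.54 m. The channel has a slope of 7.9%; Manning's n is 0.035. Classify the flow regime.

Flow area A = b·y = 7.4 × 9.54 = 70.6 m². Wetted perimeter P = b + 2y = 7.4 + 2×9.54 = 26.48 m.
Hydraulic radius R = A/P = 70.6/26.48 = 2.666 m.
V = (1/n) R^(2/3) √S = (1/0.035) × 2.666^(2/3) × √0.079 = 15.44 m/s. Hydraulic depth D_h = A/T = 70.6/7.4 = 9.54 m.
Froude number Fr = V/√(g·D_h) = 15.44/√(9.81×9.54) = 1.6, which is greater than 1, so the flow is supercritical.

supercritical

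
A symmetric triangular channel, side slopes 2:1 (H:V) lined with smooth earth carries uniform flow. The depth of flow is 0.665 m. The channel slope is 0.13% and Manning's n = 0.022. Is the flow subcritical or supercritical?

subcritical

For a triangular section with side slope z = 2: A = zy² = 2×0.665² = 0.8845 m²; P = 2y√(1+z²) = 2×0.665×2.236 = 2.974 m.
Hydraulic radius R = A/P = 0.8845/2.974 = 0.2974 m.
V = (1/n) R^(2/3) √S = (1/0.022) × 0.2974^(2/3) × √0.0013 = 0.7302 m/s. Hydraulic depth D_h = A/T = 0.8845/2.66 = 0.3325 m.
Froude number Fr = V/√(g·D_h) = 0.7302/√(9.81×0.3325) = 0.404, which is less than 1, so the flow is subcritical.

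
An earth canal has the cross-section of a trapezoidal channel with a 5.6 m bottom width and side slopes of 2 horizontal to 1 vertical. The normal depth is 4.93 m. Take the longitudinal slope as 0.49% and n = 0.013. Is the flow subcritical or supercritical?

With bottom width b = 5.6 m and side slope z = 2: A = (b + zy)y = (5.6 + 2×4.93)×4.93 = 76.22 m²; P = b + 2y√(1+z²) = 5.6 + 2×4.93×2.236 = 27.65 m.
Hydraulic radius R = A/P = 76.22/27.65 = 2.757 m.
V = (1/n) R^(2/3) √S = (1/0.013) × 2.757^(2/3) × √0.0049 = 10.59 m/s. Hydraulic depth D_h = A/T = 76.22/25.32 = 3.01 m.
Froude number Fr = V/√(g·D_h) = 10.59/√(9.81×3.01) = 1.95, which is greater than 1, so the flow is supercritical.

supercritical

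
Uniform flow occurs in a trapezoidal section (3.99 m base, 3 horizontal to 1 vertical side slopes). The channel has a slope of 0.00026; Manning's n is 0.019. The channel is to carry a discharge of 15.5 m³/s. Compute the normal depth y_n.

Manning's equation rearranged: A R^(2/3) = nQ / (1·√S) = 0.019 × 15.5 / (√0.00026) = 18.26.
Trying y = 2.06 m: A R^(2/3) = 24.06 — high.
Trying y = 1.81 m: A R^(2/3) = 18.22 — matches.

y_n = 1.81 m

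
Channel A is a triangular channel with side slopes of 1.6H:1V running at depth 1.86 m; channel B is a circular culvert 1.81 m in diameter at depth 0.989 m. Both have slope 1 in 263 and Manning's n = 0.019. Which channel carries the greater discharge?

Channel A: For a triangular section with side slope z = 1.6: A = zy² = 1.6×1.86² = 5.535 m²; P = 2y√(1+z²) = 2×1.86×1.887 = 7.019 m. Hydraulic radius R = A/P = 5.535/7.019 = 0.7886 m. Q_A = (1/0.019)·5.535·0.7886^(2/3)·√0.003802 = 15.33 m³/s.
Channel B: For a circular section of diameter D = 1.81 m at depth y = 0.989 m, the central angle is θ = 2 arccos(1 − 2y/D) = 3.327 rad. Then A = (D²/8)(θ − sin θ) = 1.438 m² and P = Dθ/2 = 3.011 m. Hydraulic radius R = A/P = 1.438/3.011 = 0.4776 m. Q_B = (1/0.019)·1.438·0.4776^(2/3)·√0.003802 = 2.852 m³/s.
Q_A = 15.33 m³/s vs Q_B = 2.852 m³/s, so channel A carries more.

channel A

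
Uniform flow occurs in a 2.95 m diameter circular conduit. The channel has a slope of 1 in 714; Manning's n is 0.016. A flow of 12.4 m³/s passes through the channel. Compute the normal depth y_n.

y_n = 2.3 m

Manning's equation rearranged: A R^(2/3) = nQ / (1·√S) = 0.016 × 12.4 / (√0.001401) = 5.301.
Try y = 2.03 m: A R^(2/3) = 4.567 — too small.
Try y = 2.74 m: A R^(2/3) = 5.998 — too large.
Try y = 2.3 m: A R^(2/3) = 5.312 — ≈ 5.301.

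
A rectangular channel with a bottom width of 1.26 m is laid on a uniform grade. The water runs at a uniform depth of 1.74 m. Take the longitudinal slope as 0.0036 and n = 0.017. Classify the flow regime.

subcritical

Flow area A = b·y = 1.26 × 1.74 = 2.192 m². Wetted perimeter P = b + 2y = 1.26 + 2×1.74 = 4.74 m.
Hydraulic radius R = A/P = 2.192/4.74 = 0.4625 m.
V = (1/n) R^(2/3) √S = (1/0.017) × 0.4625^(2/3) × √0.0036 = 2.111 m/s. Hydraulic depth D_h = A/T = 2.192/1.26 = 1.74 m.
Froude number Fr = V/√(g·D_h) = 2.111/√(9.81×1.74) = 0.511, which is less than 1, so the flow is subcritical.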